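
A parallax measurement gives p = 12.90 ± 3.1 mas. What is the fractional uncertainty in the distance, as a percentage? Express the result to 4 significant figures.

For d = 1/p, |σ_d/d| = |σ_p/p|.
σ_p/p = 3.1 / 12.90 = 0.24031 = 24.031%.

24.03%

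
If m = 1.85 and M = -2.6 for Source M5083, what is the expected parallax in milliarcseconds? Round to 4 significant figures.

m − M = 1.85 − (-2.6) = 4.45.
d = 10^((m−M)/5 + 1) = 10^1.890 = 77.625 pc.
p = 1/d = 1/77.625 = 0.012882 arcsec = 12.882 mas.

12.88 mas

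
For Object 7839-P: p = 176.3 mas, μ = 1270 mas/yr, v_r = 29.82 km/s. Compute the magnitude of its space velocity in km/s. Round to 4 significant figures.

45.33 km/s

d = 1/p = 1/0.1763″ = 5.6721 pc.
μ = 1270 mas/yr = 1.270 ″/yr.
v_t = 4.740 μ d = 4.740 × 1.270 × 5.6721 = 34.145 km/s.
v = √(v_r² + v_t²) = √(29.82² + 34.145²) = √2055.11 = 45.333 km/s.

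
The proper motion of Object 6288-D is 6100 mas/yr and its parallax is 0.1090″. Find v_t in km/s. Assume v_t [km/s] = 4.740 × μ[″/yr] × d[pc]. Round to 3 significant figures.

265 km/s

d = 1/p = 1/0.1090″ = 9.1743 pc.
μ = 6100 mas/yr = 6.10 ″/yr.
v_t = 4.74 × μ × d = 4.74 × 6.10 × 9.1743 = 265.27 km/s.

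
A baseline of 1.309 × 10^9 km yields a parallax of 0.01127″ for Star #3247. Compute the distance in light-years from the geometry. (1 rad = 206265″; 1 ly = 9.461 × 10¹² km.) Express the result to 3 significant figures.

2530 ly

θ = 0.01127″ = 0.01127/206265 = 5.4638 × 10^-8 rad.
d = B/θ = (1.309 × 10^9) / (5.4638 × 10^-8) = 2.3958 × 10^16 km = (2.3958 × 10^16) / (9.461 × 10^12) ly = 2532.3 ly.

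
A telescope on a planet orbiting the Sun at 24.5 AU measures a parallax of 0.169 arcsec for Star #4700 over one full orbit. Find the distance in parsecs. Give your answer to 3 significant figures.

With baseline B (in AU) and parallax p (in arcsec), d = B/p parsecs.
d = 24.5 / 0.169 = 144.97 pc.

145 pc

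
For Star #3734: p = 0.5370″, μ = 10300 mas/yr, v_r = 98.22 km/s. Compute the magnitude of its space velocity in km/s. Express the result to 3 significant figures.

d = 1/p = 1/0.5370″ = 1.8622 pc.
μ = 10300 mas/yr = 10.30 ″/yr.
v_t = 4.740 μ d = 4.740 × 10.30 × 1.8622 = 90.916 km/s.
v = √(v_r² + v_t²) = √(98.22² + 90.916²) = √17912.9 = 133.84 km/s.

134 km/s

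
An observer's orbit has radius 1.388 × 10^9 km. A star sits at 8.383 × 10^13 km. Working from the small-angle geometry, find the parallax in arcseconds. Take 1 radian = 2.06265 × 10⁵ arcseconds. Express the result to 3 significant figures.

θ ≈ B/d = (1.388 × 10^9) / (8.383 × 10^13) = 1.6557 × 10^-5 rad.
In arcseconds: 1.6557 × 10^-5 × 206265 = 3.4151″.

3.42 arcsec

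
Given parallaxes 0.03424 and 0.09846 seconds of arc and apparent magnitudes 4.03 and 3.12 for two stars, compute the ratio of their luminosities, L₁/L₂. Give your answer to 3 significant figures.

L₁/L₂ = 3.58

d₁ = 1/p₁ = 1/0.03424″ = 29.206 pc; d₂ = 1/p₂ = 1/0.09846″ = 10.156 pc.
M₁ = m₁ − 5 log₁₀ d₁ + 5 = 4.03 − 7.3274 + 5 = 1.7026.
M₂ = 3.12 − 5.0336 + 5 = 3.0864.
L₁/L₂ = 10^(0.4(M₂ − M₁)) = 10^(0.4 × 1.3838) = 10^0.55352 = 3.577.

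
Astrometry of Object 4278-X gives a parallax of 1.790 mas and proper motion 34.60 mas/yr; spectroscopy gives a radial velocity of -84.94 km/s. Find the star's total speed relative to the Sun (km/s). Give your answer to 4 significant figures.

124.9 km/s

d = 1/p = 1/0.001790″ = 558.66 pc.
μ = 34.60 mas/yr = 0.03460 ″/yr.
v_t = 4.740 μ d = 4.740 × 0.03460 × 558.66 = 91.622 km/s.
v = √(v_r² + v_t²) = √((-84.94)² + 91.622²) = √15609.4 = 124.94 km/s.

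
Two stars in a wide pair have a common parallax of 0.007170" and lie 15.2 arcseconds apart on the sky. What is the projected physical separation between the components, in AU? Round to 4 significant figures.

2120 AU

d = 1/p = 1/0.007170″ = 139.47 pc.
At distance d (pc), an angle of θ arcsec spans θ·d AU: s = 15.2 × 139.47 = 2119.9 AU.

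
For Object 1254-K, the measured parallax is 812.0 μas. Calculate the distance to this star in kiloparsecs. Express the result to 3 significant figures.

1.23 kpc

p = 812.0 μas = 0.0008120 arcsec.
d = 1/p = 1/0.0008120 = 1231.5 pc.
= 1.2315 kpc.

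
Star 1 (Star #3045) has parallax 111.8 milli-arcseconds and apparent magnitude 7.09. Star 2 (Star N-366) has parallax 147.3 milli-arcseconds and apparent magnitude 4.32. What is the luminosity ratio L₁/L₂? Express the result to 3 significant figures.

L₁/L₂ = 0.135

d₁ = 1/p₁ = 1/0.1118″ = 8.9445 pc; d₂ = 1/p₂ = 1/0.1473″ = 6.7889 pc.
M₁ = m₁ − 5 log₁₀ d₁ + 5 = 7.09 − 4.7578 + 5 = 7.3322.
M₂ = 4.32 − 4.1590 + 5 = 5.1610.
L₁/L₂ = 10^(0.4(M₂ − M₁)) = 10^(0.4 × (-2.1712)) = 10^(-0.86848) = 0.13537.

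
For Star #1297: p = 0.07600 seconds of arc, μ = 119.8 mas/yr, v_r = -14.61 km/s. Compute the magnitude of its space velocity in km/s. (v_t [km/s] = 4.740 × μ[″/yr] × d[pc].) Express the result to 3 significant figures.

d = 1/p = 1/0.07600″ = 13.158 pc.
μ = 119.8 mas/yr = 0.1198 ″/yr.
v_t = 4.740 μ d = 4.740 × 0.1198 × 13.158 = 7.4718 km/s.
v = √(v_r² + v_t²) = √((-14.61)² + 7.4718²) = √269.28 = 16.41 km/s.

16.4 km/s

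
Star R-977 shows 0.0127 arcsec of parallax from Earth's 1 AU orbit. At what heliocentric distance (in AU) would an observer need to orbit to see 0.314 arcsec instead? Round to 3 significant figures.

24.7 AU

Parallax scales linearly with baseline: p ∝ B, so B = p_target / p_Earth × 1 AU.
B = 0.314 / 0.0127 = 24.724 AU.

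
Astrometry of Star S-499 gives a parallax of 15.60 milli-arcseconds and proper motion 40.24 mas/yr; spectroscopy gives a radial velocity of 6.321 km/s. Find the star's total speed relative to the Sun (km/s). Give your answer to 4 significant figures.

13.76 km/s

d = 1/p = 1/0.01560″ = 64.103 pc.
μ = 40.24 mas/yr = 0.04024 ″/yr.
v_t = 4.740 μ d = 4.740 × 0.04024 × 64.103 = 12.227 km/s.
v = √(v_r² + v_t²) = √(6.321² + 12.227²) = √189.455 = 13.764 km/s.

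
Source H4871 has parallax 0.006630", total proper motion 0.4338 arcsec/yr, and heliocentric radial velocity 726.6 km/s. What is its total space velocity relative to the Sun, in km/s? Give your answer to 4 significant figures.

d = 1/p = 1/0.006630″ = 150.83 pc.
v_t = 4.740 μ d = 4.740 × 0.4338 × 150.83 = 310.14 km/s.
v = √(v_r² + v_t²) = √(726.6² + 310.14²) = √624134 = 790.02 km/s.

790.0 km/s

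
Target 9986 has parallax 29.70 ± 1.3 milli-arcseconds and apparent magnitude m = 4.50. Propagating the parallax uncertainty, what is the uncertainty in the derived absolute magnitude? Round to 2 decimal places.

M = m − 5 log₁₀ d + 5 = m + 5 log₁₀ p + 5, so ∂M/∂p = 5/(p ln 10).
σ_M = (5/ln 10) · (σ_p/p) = 2.1715 × 1.3/29.70 = 2.1715 × 0.043771 = 0.095049.

σ_M = 0.10 mag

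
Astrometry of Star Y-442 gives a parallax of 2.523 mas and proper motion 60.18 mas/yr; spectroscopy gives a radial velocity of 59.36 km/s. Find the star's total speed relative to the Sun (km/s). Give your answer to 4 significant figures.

d = 1/p = 1/0.002523″ = 396.35 pc.
μ = 60.18 mas/yr = 0.06018 ″/yr.
v_t = 4.740 μ d = 4.740 × 0.06018 × 396.35 = 113.06 km/s.
v = √(v_r² + v_t²) = √(59.36² + 113.06²) = √16306.2 = 127.7 km/s.

127.7 km/s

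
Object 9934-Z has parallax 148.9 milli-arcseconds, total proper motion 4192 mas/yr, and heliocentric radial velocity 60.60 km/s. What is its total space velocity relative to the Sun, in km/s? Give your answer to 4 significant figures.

146.6 km/s

d = 1/p = 1/0.1489″ = 6.7159 pc.
μ = 4192 mas/yr = 4.192 ″/yr.
v_t = 4.740 μ d = 4.740 × 4.192 × 6.7159 = 133.45 km/s.
v = √(v_r² + v_t²) = √(60.60² + 133.45²) = √21481.3 = 146.57 km/s.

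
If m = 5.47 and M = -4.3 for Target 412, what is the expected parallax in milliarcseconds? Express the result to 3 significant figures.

1.11 mas

m − M = 5.47 − (-4.3) = 9.77.
d = 10^((m−M)/5 + 1) = 10^2.954 = 899.5 pc.
p = 1/d = 1/899.5 = 0.0011117 arcsec = 1.1117 mas.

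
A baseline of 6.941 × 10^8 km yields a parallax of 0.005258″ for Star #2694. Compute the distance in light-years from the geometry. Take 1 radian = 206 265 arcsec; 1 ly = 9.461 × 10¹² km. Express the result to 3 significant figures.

θ = 0.005258″ = 0.005258/206265 = 2.5491 × 10^-8 rad.
d = B/θ = (6.941 × 10^8) / (2.5491 × 10^-8) = 2.7229 × 10^16 km = (2.7229 × 10^16) / (9.461 × 10^12) ly = 2878 ly.

2880 ly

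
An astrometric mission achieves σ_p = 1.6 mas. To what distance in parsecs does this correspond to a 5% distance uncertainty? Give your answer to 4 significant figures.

σ_d/d = σ_p/p, so the condition is σ_p/p ≤ 0.05, i.e. p ≥ σ_p/0.05.
p_min = 1.6/0.05 = 32 mas = 0.032 arcsec.
d_max = 1/p_min = 1/0.032 = 31.25 pc.

31.25 pc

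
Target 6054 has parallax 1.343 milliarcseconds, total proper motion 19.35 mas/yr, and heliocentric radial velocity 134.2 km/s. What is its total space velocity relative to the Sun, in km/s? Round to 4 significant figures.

150.6 km/s

d = 1/p = 1/0.001343″ = 744.6 pc.
μ = 19.35 mas/yr = 0.01935 ″/yr.
v_t = 4.740 μ d = 4.740 × 0.01935 × 744.6 = 68.294 km/s.
v = √(v_r² + v_t²) = √(134.2² + 68.294²) = √22673.7 = 150.58 km/s.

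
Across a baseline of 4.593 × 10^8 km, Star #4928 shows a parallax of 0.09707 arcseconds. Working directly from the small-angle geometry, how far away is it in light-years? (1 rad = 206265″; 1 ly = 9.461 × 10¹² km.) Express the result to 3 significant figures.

θ = 0.09707″ = 0.09707/206265 = 4.7061 × 10^-7 rad.
d = B/θ = (4.593 × 10^8) / (4.7061 × 10^-7) = 9.7597 × 10^14 km = (9.7597 × 10^14) / (9.461 × 10^12) ly = 103.16 ly.

103 ly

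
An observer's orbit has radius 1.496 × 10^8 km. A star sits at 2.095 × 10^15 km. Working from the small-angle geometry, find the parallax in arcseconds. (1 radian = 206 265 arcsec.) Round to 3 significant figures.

θ ≈ B/d = (1.496 × 10^8) / (2.095 × 10^15) = 7.1408 × 10^-8 rad.
In arcseconds: 7.1408 × 10^-8 × 206265 = 0.014729″.

0.0147 arcsec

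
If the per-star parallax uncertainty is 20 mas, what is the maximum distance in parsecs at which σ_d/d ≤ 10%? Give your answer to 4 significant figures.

σ_d/d = σ_p/p, so the condition is σ_p/p ≤ 0.10, i.e. p ≥ σ_p/0.10.
p_min = 20/0.10 = 200 mas = 0.2 arcsec.
d_max = 1/p_min = 1/0.2 = 5 pc.

5.000 pc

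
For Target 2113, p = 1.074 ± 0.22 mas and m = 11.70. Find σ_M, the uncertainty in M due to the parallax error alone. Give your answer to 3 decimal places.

σ_M = 0.445 mag

M = m − 5 log₁₀ d + 5 = m + 5 log₁₀ p + 5, so ∂M/∂p = 5/(p ln 10).
σ_M = (5/ln 10) · (σ_p/p) = 2.1715 × 0.22/1.074 = 2.1715 × 0.20484 = 0.44481.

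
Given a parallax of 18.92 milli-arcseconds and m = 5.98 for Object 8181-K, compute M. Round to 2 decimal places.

d = 1/p = 1/0.01892″ = 52.854 pc.
m − M = 5 log₁₀(52.854) − 5 = 8.6154 − 5 = 3.6154.
M = m − (m − M) = 5.98 − 3.6154 = 2.36.

M = 2.36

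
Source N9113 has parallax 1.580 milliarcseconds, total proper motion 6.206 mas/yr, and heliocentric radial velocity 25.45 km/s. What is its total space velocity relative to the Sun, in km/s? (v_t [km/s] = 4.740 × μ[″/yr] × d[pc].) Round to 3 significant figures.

31.5 km/s

d = 1/p = 1/0.001580″ = 632.91 pc.
μ = 6.206 mas/yr = 0.006206 ″/yr.
v_t = 4.740 μ d = 4.740 × 0.006206 × 632.91 = 18.618 km/s.
v = √(v_r² + v_t²) = √(25.45² + 18.618²) = √994.332 = 31.533 km/s.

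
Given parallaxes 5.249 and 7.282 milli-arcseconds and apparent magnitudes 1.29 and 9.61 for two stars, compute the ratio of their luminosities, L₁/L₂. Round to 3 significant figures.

d₁ = 1/p₁ = 1/0.005249″ = 190.51 pc; d₂ = 1/p₂ = 1/0.007282″ = 137.32 pc.
M₁ = m₁ − 5 log₁₀ d₁ + 5 = 1.29 − 11.3996 + 5 = -5.1096.
M₂ = 9.61 − 10.6887 + 5 = 3.9213.
L₁/L₂ = 10^(0.4(M₂ − M₁)) = 10^(0.4 × 9.0309) = 10^3.61236 = 4096.

L₁/L₂ = 4100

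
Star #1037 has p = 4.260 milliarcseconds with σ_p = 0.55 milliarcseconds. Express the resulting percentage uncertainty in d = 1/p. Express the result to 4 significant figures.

12.91%

For d = 1/p, |σ_d/d| = |σ_p/p|.
σ_p/p = 0.55 / 4.260 = 0.12911 = 12.911%.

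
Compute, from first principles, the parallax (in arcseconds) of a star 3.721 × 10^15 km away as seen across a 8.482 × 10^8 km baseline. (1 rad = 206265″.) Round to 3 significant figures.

0.0470 arcsec

θ ≈ B/d = (8.482 × 10^8) / (3.721 × 10^15) = 2.2795 × 10^-7 rad.
In arcseconds: 2.2795 × 10^-7 × 206265 = 0.047018″.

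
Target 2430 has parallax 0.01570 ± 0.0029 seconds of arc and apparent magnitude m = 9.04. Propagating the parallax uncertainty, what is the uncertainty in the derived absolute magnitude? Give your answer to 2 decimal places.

σ_M = 0.40 mag

M = m − 5 log₁₀ d + 5 = m + 5 log₁₀ p + 5, so ∂M/∂p = 5/(p ln 10).
σ_M = (5/ln 10) · (σ_p/p) = 2.1715 × 0.0029/0.01570 = 2.1715 × 0.18471 = 0.4011.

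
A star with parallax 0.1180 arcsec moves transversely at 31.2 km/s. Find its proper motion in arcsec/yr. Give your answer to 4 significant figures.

0.7767 arcsec/yr

d = 1/p = 1/0.1180″ = 8.4746 pc.
μ = v_t / (4.74 d) = 31.2 / (4.74 × 8.4746) = 31.2 / 40.17 = 0.7767 ″/yr.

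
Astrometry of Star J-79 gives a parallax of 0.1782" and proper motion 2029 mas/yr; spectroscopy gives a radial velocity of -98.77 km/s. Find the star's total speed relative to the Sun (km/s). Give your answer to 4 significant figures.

112.6 km/s

d = 1/p = 1/0.1782″ = 5.6117 pc.
μ = 2029 mas/yr = 2.029 ″/yr.
v_t = 4.740 μ d = 4.740 × 2.029 × 5.6117 = 53.97 km/s.
v = √(v_r² + v_t²) = √((-98.77)² + 53.97²) = √12668.3 = 112.55 km/s.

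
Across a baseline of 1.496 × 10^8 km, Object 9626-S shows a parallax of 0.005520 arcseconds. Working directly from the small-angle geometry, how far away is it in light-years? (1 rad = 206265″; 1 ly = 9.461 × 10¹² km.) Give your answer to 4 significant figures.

θ = 0.005520″ = 0.005520/206265 = 2.6762 × 10^-8 rad.
d = B/θ = (1.496 × 10^8) / (2.6762 × 10^-8) = 5.5900 × 10^15 km = (5.5900 × 10^15) / (9.461 × 10^12) ly = 590.85 ly.

590.9 ly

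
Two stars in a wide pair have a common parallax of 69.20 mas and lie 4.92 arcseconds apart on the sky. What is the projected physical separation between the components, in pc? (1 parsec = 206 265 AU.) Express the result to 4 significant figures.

0.0003447 pc

d = 1/p = 1/0.06920″ = 14.451 pc.
At distance d (pc), an angle of θ arcsec spans θ·d AU: s = 4.92 × 14.451 = 71.099 AU.
= 71.099 / 206265 = 0.00034470 pc.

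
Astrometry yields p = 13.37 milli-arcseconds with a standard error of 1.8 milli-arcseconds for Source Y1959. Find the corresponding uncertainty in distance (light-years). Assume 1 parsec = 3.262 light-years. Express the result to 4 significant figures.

d = 1/p, so σ_d = σ_p / p².
σ_d = 0.00180 / (0.01337)² = 0.00180 / 0.00017876 = 10.069 pc = 10.069 × 3.262 ly = 32.845 ly.

32.85 ly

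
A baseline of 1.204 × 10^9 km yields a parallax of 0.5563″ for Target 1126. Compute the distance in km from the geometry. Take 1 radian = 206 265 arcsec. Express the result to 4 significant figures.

θ = 0.5563″ = 0.5563/206265 = 2.6970 × 10^-6 rad.
d = B/θ = (1.204 × 10^9) / (2.6970 × 10^-6) = 4.4642 × 10^14 km.

4.464 × 10^14 km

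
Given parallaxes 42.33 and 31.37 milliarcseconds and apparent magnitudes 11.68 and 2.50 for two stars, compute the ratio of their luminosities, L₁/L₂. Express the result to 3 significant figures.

L₁/L₂ = 0.000117

d₁ = 1/p₁ = 1/0.04233″ = 23.624 pc; d₂ = 1/p₂ = 1/0.03137″ = 31.878 pc.
M₁ = m₁ − 5 log₁₀ d₁ + 5 = 11.68 − 6.8668 + 5 = 9.8132.
M₂ = 2.50 − 7.5175 + 5 = -0.0175.
L₁/L₂ = 10^(0.4(M₂ − M₁)) = 10^(0.4 × (-9.8307)) = 10^(-3.93228) = 0.00011687.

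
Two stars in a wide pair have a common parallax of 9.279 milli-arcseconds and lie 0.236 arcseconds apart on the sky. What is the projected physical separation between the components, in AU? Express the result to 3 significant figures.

d = 1/p = 1/0.009279″ = 107.77 pc.
At distance d (pc), an angle of θ arcsec spans θ·d AU: s = 0.236 × 107.77 = 25.434 AU.

25.4 AU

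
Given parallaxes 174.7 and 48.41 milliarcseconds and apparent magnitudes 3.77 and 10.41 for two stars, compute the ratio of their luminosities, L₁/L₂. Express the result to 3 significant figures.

L₁/L₂ = 34.8

d₁ = 1/p₁ = 1/0.1747″ = 5.7241 pc; d₂ = 1/p₂ = 1/0.04841″ = 20.657 pc.
M₁ = m₁ − 5 log₁₀ d₁ + 5 = 3.77 − 3.7885 + 5 = 4.9815.
M₂ = 10.41 − 6.5753 + 5 = 8.8347.
L₁/L₂ = 10^(0.4(M₂ − M₁)) = 10^(0.4 × 3.8532) = 10^1.54128 = 34.776.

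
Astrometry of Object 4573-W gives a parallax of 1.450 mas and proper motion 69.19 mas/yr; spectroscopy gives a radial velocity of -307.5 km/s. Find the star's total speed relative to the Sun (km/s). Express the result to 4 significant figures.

381.7 km/s

d = 1/p = 1/0.001450″ = 689.66 pc.
μ = 69.19 mas/yr = 0.06919 ″/yr.
v_t = 4.740 μ d = 4.740 × 0.06919 × 689.66 = 226.18 km/s.
v = √(v_r² + v_t²) = √((-307.5)² + 226.18²) = √145714 = 381.73 km/s.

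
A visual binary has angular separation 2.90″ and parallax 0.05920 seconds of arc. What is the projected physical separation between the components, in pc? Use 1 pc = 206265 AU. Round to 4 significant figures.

d = 1/p = 1/0.05920″ = 16.892 pc.
At distance d (pc), an angle of θ arcsec spans θ·d AU: s = 2.90 × 16.892 = 48.987 AU.
= 48.987 / 206265 = 0.00023750 pc.

0.0002375 pc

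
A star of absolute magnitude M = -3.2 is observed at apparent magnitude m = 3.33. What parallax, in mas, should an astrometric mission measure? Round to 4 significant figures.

m − M = 3.33 − (-3.2) = 6.53.
d = 10^((m−M)/5 + 1) = 10^2.306 = 202.3 pc.
p = 1/d = 1/202.3 = 0.0049432 arcsec = 4.9432 mas.

4.943 mas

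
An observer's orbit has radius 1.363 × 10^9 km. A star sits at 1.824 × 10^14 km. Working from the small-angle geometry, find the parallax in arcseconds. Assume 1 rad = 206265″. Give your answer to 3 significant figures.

1.54 arcsec

θ ≈ B/d = (1.363 × 10^9) / (1.824 × 10^14) = 7.4726 × 10^-6 rad.
In arcseconds: 7.4726 × 10^-6 × 206265 = 1.5413″.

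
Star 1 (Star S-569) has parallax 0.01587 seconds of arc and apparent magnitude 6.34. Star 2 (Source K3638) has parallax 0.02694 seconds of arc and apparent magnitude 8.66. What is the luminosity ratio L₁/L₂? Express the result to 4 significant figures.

L₁/L₂ = 24.41

d₁ = 1/p₁ = 1/0.01587″ = 63.012 pc; d₂ = 1/p₂ = 1/0.02694″ = 37.12 pc.
M₁ = m₁ − 5 log₁₀ d₁ + 5 = 6.34 − 8.9971 + 5 = 2.3429.
M₂ = 8.66 − 7.8480 + 5 = 5.8120.
L₁/L₂ = 10^(0.4(M₂ − M₁)) = 10^(0.4 × 3.4691) = 10^1.38764 = 24.414.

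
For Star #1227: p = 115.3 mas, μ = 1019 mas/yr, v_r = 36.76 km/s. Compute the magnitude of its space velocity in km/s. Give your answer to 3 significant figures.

d = 1/p = 1/0.1153″ = 8.673 pc.
μ = 1019 mas/yr = 1.019 ″/yr.
v_t = 4.740 μ d = 4.740 × 1.019 × 8.673 = 41.891 km/s.
v = √(v_r² + v_t²) = √(36.76² + 41.891²) = √3106.15 = 55.733 km/s.

55.7 km/s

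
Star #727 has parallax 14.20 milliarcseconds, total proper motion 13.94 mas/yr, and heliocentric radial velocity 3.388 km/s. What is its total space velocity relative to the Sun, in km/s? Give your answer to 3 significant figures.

d = 1/p = 1/0.01420″ = 70.423 pc.
μ = 13.94 mas/yr = 0.01394 ″/yr.
v_t = 4.740 μ d = 4.740 × 0.01394 × 70.423 = 4.6532 km/s.
v = √(v_r² + v_t²) = √(3.388² + 4.6532²) = √33.1308 = 5.7559 km/s.

5.76 km/s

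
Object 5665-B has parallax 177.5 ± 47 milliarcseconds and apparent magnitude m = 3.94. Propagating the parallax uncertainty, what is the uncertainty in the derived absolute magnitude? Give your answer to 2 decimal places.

σ_M = 0.57 mag

M = m − 5 log₁₀ d + 5 = m + 5 log₁₀ p + 5, so ∂M/∂p = 5/(p ln 10).
σ_M = (5/ln 10) · (σ_p/p) = 2.1715 × 47/177.5 = 2.1715 × 0.26479 = 0.57499.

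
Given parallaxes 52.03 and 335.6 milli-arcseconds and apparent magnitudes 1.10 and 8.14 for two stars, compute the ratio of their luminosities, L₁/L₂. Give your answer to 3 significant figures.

d₁ = 1/p₁ = 1/0.05203″ = 19.22 pc; d₂ = 1/p₂ = 1/0.3356″ = 2.9797 pc.
M₁ = m₁ − 5 log₁₀ d₁ + 5 = 1.10 − 6.4188 + 5 = -0.3188.
M₂ = 8.14 − 2.3709 + 5 = 10.7691.
L₁/L₂ = 10^(0.4(M₂ − M₁)) = 10^(0.4 × 11.0879) = 10^4.43516 = 27237.

L₁/L₂ = 27200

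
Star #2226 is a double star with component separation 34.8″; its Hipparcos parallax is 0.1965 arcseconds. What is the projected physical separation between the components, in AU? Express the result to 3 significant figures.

177 AU

d = 1/p = 1/0.1965″ = 5.0891 pc.
At distance d (pc), an angle of θ arcsec spans θ·d AU: s = 34.8 × 5.0891 = 177.1 AU.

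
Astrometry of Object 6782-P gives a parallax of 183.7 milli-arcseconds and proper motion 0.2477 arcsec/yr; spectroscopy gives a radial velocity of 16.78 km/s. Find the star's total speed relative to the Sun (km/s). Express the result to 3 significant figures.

d = 1/p = 1/0.1837″ = 5.4437 pc.
v_t = 4.740 μ d = 4.740 × 0.2477 × 5.4437 = 6.3914 km/s.
v = √(v_r² + v_t²) = √(16.78² + 6.3914²) = √322.418 = 17.956 km/s.

18.0 km/s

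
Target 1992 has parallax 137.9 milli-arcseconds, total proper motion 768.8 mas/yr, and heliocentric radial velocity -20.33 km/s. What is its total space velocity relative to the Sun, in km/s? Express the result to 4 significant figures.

33.34 km/s

d = 1/p = 1/0.1379″ = 7.2516 pc.
μ = 768.8 mas/yr = 0.7688 ″/yr.
v_t = 4.740 μ d = 4.740 × 0.7688 × 7.2516 = 26.426 km/s.
v = √(v_r² + v_t²) = √((-20.33)² + 26.426²) = √1111.64 = 33.341 km/s.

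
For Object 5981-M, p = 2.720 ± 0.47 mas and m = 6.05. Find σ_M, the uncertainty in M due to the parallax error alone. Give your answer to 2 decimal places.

σ_M = 0.38 mag

M = m − 5 log₁₀ d + 5 = m + 5 log₁₀ p + 5, so ∂M/∂p = 5/(p ln 10).
σ_M = (5/ln 10) · (σ_p/p) = 2.1715 × 0.47/2.720 = 2.1715 × 0.17279 = 0.37521.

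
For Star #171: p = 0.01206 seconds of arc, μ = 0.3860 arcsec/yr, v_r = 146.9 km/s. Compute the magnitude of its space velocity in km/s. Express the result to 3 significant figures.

d = 1/p = 1/0.01206″ = 82.919 pc.
v_t = 4.740 μ d = 4.740 × 0.3860 × 82.919 = 151.71 km/s.
v = √(v_r² + v_t²) = √(146.9² + 151.71²) = √44595.5 = 211.18 km/s.

211 km/s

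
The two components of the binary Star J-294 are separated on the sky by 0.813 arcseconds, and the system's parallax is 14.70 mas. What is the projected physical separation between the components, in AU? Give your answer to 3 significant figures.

d = 1/p = 1/0.01470″ = 68.027 pc.
At distance d (pc), an angle of θ arcsec spans θ·d AU: s = 0.813 × 68.027 = 55.306 AU.

55.3 AU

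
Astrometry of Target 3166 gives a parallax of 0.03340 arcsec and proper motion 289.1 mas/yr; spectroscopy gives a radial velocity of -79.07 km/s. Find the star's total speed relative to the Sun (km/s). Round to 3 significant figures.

d = 1/p = 1/0.03340″ = 29.94 pc.
μ = 289.1 mas/yr = 0.2891 ″/yr.
v_t = 4.740 μ d = 4.740 × 0.2891 × 29.94 = 41.028 km/s.
v = √(v_r² + v_t²) = √((-79.07)² + 41.028²) = √7935.36 = 89.081 km/s.

89.1 km/s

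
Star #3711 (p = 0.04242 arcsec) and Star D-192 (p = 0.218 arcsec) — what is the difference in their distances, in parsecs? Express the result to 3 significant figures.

d_A = 1/0.04242″ = 23.574 pc; d_B = 1/0.2180″ = 4.5872 pc.
|d_B − d_A| = |4.5872 − 23.574| = 18.987 pc.

19.0 pc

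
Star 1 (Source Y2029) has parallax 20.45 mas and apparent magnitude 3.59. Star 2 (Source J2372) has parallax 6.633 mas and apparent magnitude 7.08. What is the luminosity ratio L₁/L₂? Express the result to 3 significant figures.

d₁ = 1/p₁ = 1/0.02045″ = 48.9 pc; d₂ = 1/p₂ = 1/0.006633″ = 150.76 pc.
M₁ = m₁ − 5 log₁₀ d₁ + 5 = 3.59 − 8.4465 + 5 = 0.1435.
M₂ = 7.08 − 10.8914 + 5 = 1.1886.
L₁/L₂ = 10^(0.4(M₂ − M₁)) = 10^(0.4 × 1.0451) = 10^0.41804 = 2.6184.

L₁/L₂ = 2.62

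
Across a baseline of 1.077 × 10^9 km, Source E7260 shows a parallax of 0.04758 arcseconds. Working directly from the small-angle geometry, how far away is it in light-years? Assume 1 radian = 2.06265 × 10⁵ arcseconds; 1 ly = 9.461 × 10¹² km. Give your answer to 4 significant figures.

θ = 0.04758″ = 0.04758/206265 = 2.3067 × 10^-7 rad.
d = B/θ = (1.077 × 10^9) / (2.3067 × 10^-7) = 4.6690 × 10^15 km = (4.6690 × 10^15) / (9.461 × 10^12) ly = 493.5 ly.

493.5 ly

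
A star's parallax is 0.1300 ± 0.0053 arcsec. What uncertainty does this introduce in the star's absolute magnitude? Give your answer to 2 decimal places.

M = m − 5 log₁₀ d + 5 = m + 5 log₁₀ p + 5, so ∂M/∂p = 5/(p ln 10).
σ_M = (5/ln 10) · (σ_p/p) = 2.1715 × 0.0053/0.1300 = 2.1715 × 0.040769 = 0.08853.

σ_M = 0.09 mag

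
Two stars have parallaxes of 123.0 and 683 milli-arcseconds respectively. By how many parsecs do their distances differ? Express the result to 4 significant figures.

d_A = 1/0.1230″ = 8.1301 pc; d_B = 1/0.6830″ = 1.4641 pc.
|d_B − d_A| = |1.4641 − 8.1301| = 6.666 pc.

6.666 pc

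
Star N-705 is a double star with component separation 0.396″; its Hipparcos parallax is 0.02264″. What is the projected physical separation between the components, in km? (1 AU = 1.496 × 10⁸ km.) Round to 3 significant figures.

d = 1/p = 1/0.02264″ = 44.17 pc.
At distance d (pc), an angle of θ arcsec spans θ·d AU: s = 0.396 × 44.17 = 17.491 AU.
= 17.491 × 1.496 × 10⁸ km = 2.6167 × 10^9 km.

2.62 × 10^9 km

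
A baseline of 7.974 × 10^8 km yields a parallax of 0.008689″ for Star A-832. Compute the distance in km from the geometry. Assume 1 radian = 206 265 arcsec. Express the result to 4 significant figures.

θ = 0.008689″ = 0.008689/206265 = 4.2125 × 10^-8 rad.
d = B/θ = (7.974 × 10^8) / (4.2125 × 10^-8) = 1.8929 × 10^16 km.

1.893 × 10^16 km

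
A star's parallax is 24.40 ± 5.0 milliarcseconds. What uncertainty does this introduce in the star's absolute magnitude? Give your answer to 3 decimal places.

M = m − 5 log₁₀ d + 5 = m + 5 log₁₀ p + 5, so ∂M/∂p = 5/(p ln 10).
σ_M = (5/ln 10) · (σ_p/p) = 2.1715 × 5.0/24.40 = 2.1715 × 0.20492 = 0.44498.

σ_M = 0.445 mag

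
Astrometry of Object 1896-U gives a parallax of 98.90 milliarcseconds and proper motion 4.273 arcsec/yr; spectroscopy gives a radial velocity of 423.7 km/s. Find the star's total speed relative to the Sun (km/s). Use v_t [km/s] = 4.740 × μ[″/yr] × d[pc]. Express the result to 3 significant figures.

d = 1/p = 1/0.09890″ = 10.111 pc.
v_t = 4.740 μ d = 4.740 × 4.273 × 10.111 = 204.79 km/s.
v = √(v_r² + v_t²) = √(423.7² + 204.79²) = √221461 = 470.6 km/s.

471 km/s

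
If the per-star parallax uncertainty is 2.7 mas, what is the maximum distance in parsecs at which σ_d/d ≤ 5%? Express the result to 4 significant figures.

σ_d/d = σ_p/p, so the condition is σ_p/p ≤ 0.05, i.e. p ≥ σ_p/0.05.
p_min = 2.7/0.05 = 54 mas = 0.054 arcsec.
d_max = 1/p_min = 1/0.054 = 18.519 pc.

18.52 pc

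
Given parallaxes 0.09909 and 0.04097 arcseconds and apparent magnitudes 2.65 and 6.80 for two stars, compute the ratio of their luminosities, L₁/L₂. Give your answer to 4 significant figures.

d₁ = 1/p₁ = 1/0.09909″ = 10.092 pc; d₂ = 1/p₂ = 1/0.04097″ = 24.408 pc.
M₁ = m₁ − 5 log₁₀ d₁ + 5 = 2.65 − 5.0199 + 5 = 2.6301.
M₂ = 6.80 − 6.9377 + 5 = 4.8623.
L₁/L₂ = 10^(0.4(M₂ − M₁)) = 10^(0.4 × 2.2322) = 10^0.89288 = 7.8141.

L₁/L₂ = 7.814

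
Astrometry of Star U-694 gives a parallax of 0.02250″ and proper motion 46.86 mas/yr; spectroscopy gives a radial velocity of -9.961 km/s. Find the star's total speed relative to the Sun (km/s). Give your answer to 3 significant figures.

d = 1/p = 1/0.02250″ = 44.444 pc.
μ = 46.86 mas/yr = 0.04686 ″/yr.
v_t = 4.740 μ d = 4.740 × 0.04686 × 44.444 = 9.8717 km/s.
v = √(v_r² + v_t²) = √((-9.961)² + 9.8717²) = √196.672 = 14.024 km/s.

14.0 km/s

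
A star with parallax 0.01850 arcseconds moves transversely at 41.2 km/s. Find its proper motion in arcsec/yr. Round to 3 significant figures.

0.161 arcsec/yr

d = 1/p = 1/0.01850″ = 54.054 pc.
μ = v_t / (4.74 d) = 41.2 / (4.74 × 54.054) = 41.2 / 256.22 = 0.1608 ″/yr.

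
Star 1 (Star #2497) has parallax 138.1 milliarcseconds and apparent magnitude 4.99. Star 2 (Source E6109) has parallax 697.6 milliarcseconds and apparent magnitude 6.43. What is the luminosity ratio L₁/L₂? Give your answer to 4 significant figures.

L₁/L₂ = 96.12

d₁ = 1/p₁ = 1/0.1381″ = 7.2411 pc; d₂ = 1/p₂ = 1/0.6976″ = 1.4335 pc.
M₁ = m₁ − 5 log₁₀ d₁ + 5 = 4.99 − 4.2990 + 5 = 5.6910.
M₂ = 6.43 − 0.7820 + 5 = 10.6480.
L₁/L₂ = 10^(0.4(M₂ − M₁)) = 10^(0.4 × 4.9570) = 10^1.98280 = 96.117.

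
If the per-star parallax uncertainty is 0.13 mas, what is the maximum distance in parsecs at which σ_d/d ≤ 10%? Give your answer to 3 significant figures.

769 pc

σ_d/d = σ_p/p, so the condition is σ_p/p ≤ 0.10, i.e. p ≥ σ_p/0.10.
p_min = 0.13/0.10 = 1.3 mas = 0.0013 arcsec.
d_max = 1/p_min = 1/0.0013 = 769.23 pc.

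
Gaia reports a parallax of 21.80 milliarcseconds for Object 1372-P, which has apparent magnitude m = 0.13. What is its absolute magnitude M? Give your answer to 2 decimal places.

M = -3.18

d = 1/p = 1/0.02180″ = 45.872 pc.
m − M = 5 log₁₀(45.872) − 5 = 8.3077 − 5 = 3.3077.
M = m − (m − M) = 0.13 − 3.3077 = -3.18.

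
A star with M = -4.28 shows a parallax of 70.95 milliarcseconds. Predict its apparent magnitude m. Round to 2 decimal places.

m = -3.53

d = 1/p = 1/0.07095″ = 14.094 pc.
m − M = 5 log₁₀ d − 5 = 5 log₁₀(14.094) − 5 = 5.7452 − 5 = 0.7452.
m = M + (m − M) = -4.28 + 0.7452 = -3.53.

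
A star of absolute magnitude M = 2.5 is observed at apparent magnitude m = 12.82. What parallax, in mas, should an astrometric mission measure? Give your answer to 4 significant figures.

0.8630 mas

m − M = 12.82 − 2.5 = 10.32.
d = 10^((m−M)/5 + 1) = 10^3.064 = 1158.8 pc.
p = 1/d = 1/1158.8 = 0.00086296 arcsec = 0.86296 mas.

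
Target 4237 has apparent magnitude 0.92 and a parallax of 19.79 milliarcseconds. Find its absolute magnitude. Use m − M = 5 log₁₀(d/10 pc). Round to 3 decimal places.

d = 1/p = 1/0.01979″ = 50.531 pc.
m − M = 5 log₁₀(50.531) − 5 = 8.5178 − 5 = 3.5178.
M = m − (m − M) = 0.92 − 3.5178 = -2.598.

M = -2.598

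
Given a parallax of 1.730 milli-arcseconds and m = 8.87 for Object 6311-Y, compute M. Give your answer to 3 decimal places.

M = 0.060

d = 1/p = 1/0.001730″ = 578.03 pc.
m − M = 5 log₁₀(578.03) − 5 = 13.8098 − 5 = 8.8098.
M = m − (m − M) = 8.87 − 8.8098 = 0.060.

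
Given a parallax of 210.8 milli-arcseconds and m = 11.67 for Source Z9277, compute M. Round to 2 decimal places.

d = 1/p = 1/0.2108″ = 4.7438 pc.
m − M = 5 log₁₀(4.7438) − 5 = 3.3806 − 5 = -1.6194.
M = m − (m − M) = 11.67 − (-1.6194) = 13.29.

M = 13.29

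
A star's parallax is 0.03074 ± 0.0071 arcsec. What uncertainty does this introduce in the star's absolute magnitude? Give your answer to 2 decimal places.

σ_M = 0.50 mag

M = m − 5 log₁₀ d + 5 = m + 5 log₁₀ p + 5, so ∂M/∂p = 5/(p ln 10).
σ_M = (5/ln 10) · (σ_p/p) = 2.1715 × 0.0071/0.03074 = 2.1715 × 0.23097 = 0.50155.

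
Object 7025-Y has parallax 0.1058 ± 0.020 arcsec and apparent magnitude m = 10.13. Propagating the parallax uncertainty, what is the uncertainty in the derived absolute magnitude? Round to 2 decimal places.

M = m − 5 log₁₀ d + 5 = m + 5 log₁₀ p + 5, so ∂M/∂p = 5/(p ln 10).
σ_M = (5/ln 10) · (σ_p/p) = 2.1715 × 0.020/0.1058 = 2.1715 × 0.18904 = 0.4105.

σ_M = 0.41 mag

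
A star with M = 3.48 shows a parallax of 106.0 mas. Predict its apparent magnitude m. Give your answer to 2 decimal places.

m = 3.35

d = 1/p = 1/0.1060″ = 9.434 pc.
m − M = 5 log₁₀ d − 5 = 5 log₁₀(9.434) − 5 = 4.8735 − 5 = -0.1265.
m = M + (m − M) = 3.48 + (-0.1265) = 3.35.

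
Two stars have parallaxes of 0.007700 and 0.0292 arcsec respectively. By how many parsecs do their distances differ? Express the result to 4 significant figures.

95.62 pc

d_A = 1/0.007700″ = 129.87 pc; d_B = 1/0.02920″ = 34.247 pc.
|d_B − d_A| = |34.247 − 129.87| = 95.623 pc.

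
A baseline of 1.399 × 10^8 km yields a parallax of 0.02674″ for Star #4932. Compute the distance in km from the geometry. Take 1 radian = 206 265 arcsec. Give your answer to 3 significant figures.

θ = 0.02674″ = 0.02674/206265 = 1.2964 × 10^-7 rad.
d = B/θ = (1.399 × 10^8) / (1.2964 × 10^-7) = 1.0791 × 10^15 km.

1.08 × 10^15 km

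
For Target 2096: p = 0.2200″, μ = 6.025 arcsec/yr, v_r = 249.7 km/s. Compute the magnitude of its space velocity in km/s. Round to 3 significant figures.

d = 1/p = 1/0.2200″ = 4.5455 pc.
v_t = 4.740 μ d = 4.740 × 6.025 × 4.5455 = 129.81 km/s.
v = √(v_r² + v_t²) = √(249.7² + 129.81²) = √79200.7 = 281.43 km/s.

281 km/s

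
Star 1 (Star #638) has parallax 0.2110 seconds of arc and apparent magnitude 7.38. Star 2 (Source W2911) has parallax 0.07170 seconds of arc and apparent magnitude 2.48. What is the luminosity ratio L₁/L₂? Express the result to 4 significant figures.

d₁ = 1/p₁ = 1/0.2110″ = 4.7393 pc; d₂ = 1/p₂ = 1/0.07170″ = 13.947 pc.
M₁ = m₁ − 5 log₁₀ d₁ + 5 = 7.38 − 3.3786 + 5 = 9.0014.
M₂ = 2.48 − 5.7224 + 5 = 1.7576.
L₁/L₂ = 10^(0.4(M₂ − M₁)) = 10^(0.4 × (-7.2438)) = 10^(-2.89752) = 0.0012661.

L₁/L₂ = 0.001266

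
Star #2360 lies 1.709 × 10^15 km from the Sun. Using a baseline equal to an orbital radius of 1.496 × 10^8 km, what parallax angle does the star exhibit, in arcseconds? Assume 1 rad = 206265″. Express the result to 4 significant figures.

θ ≈ B/d = (1.496 × 10^8) / (1.709 × 10^15) = 8.7537 × 10^-8 rad.
In arcseconds: 8.7537 × 10^-8 × 206265 = 0.018056″.

0.01806 arcsec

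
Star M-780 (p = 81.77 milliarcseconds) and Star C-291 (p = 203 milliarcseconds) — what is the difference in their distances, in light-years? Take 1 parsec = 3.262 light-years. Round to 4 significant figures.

d_A = 1/0.08177″ = 12.229 pc; d_B = 1/0.2030″ = 4.9261 pc.
|d_B − d_A| = |4.9261 − 12.229| = 7.3029 pc = 7.3029 × 3.262 ly = 23.822 ly.

23.82 ly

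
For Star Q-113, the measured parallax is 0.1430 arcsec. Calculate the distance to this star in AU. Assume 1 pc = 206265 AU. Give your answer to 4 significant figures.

1.442 × 10^6 AU

d = 1/p = 1/0.1430 = 6.993 pc.
In AU: 6.993 × 206265 = 1.4424 × 10^6 AU.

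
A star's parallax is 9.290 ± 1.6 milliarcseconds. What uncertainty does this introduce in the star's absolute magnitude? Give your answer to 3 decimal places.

σ_M = 0.374 mag

M = m − 5 log₁₀ d + 5 = m + 5 log₁₀ p + 5, so ∂M/∂p = 5/(p ln 10).
σ_M = (5/ln 10) · (σ_p/p) = 2.1715 × 1.6/9.290 = 2.1715 × 0.17223 = 0.374.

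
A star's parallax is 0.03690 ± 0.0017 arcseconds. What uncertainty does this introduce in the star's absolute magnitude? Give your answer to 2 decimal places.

σ_M = 0.10 mag

M = m − 5 log₁₀ d + 5 = m + 5 log₁₀ p + 5, so ∂M/∂p = 5/(p ln 10).
σ_M = (5/ln 10) · (σ_p/p) = 2.1715 × 0.0017/0.03690 = 2.1715 × 0.04607 = 0.10004.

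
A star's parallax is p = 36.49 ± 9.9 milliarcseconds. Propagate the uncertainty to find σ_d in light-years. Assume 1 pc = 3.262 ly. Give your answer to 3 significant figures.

d = 1/p, so σ_d = σ_p / p².
σ_d = 0.00990 / (0.03649)² = 0.00990 / 0.0013315 = 7.4352 pc = 7.4352 × 3.262 ly = 24.254 ly.

24.3 ly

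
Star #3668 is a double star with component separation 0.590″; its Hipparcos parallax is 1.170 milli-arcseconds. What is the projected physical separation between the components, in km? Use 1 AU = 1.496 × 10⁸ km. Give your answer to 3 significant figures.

7.54 × 10^10 km

d = 1/p = 1/0.001170″ = 854.7 pc.
At distance d (pc), an angle of θ arcsec spans θ·d AU: s = 0.590 × 854.7 = 504.27 AU.
= 504.27 × 1.496 × 10⁸ km = 7.5439 × 10^10 km.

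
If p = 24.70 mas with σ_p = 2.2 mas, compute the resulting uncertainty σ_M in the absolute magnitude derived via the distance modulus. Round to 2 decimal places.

M = m − 5 log₁₀ d + 5 = m + 5 log₁₀ p + 5, so ∂M/∂p = 5/(p ln 10).
σ_M = (5/ln 10) · (σ_p/p) = 2.1715 × 2.2/24.70 = 2.1715 × 0.089069 = 0.19341.

σ_M = 0.19 mag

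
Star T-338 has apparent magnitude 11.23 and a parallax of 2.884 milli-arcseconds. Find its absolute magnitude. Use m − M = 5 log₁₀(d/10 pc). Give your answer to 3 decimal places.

M = 3.530

d = 1/p = 1/0.002884″ = 346.74 pc.
m − M = 5 log₁₀(346.74) − 5 = 12.7000 − 5 = 7.7000.
M = m − (m − M) = 11.23 − 7.7000 = 3.530.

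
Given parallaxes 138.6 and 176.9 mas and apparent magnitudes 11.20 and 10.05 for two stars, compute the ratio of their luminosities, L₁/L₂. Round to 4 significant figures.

L₁/L₂ = 0.5648

d₁ = 1/p₁ = 1/0.1386″ = 7.215 pc; d₂ = 1/p₂ = 1/0.1769″ = 5.6529 pc.
M₁ = m₁ − 5 log₁₀ d₁ + 5 = 11.20 − 4.2912 + 5 = 11.9088.
M₂ = 10.05 − 3.7614 + 5 = 11.2886.
L₁/L₂ = 10^(0.4(M₂ − M₁)) = 10^(0.4 × (-0.6202)) = 10^(-0.24808) = 0.56483.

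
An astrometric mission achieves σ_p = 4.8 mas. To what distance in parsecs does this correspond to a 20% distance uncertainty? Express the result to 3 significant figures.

41.7 pc

σ_d/d = σ_p/p, so the condition is σ_p/p ≤ 0.20, i.e. p ≥ σ_p/0.20.
p_min = 4.8/0.20 = 24 mas = 0.024 arcsec.
d_max = 1/p_min = 1/0.024 = 41.667 pc.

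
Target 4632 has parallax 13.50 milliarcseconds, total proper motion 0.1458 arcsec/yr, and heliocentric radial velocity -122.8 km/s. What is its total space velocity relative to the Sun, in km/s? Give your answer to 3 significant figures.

133 km/s

d = 1/p = 1/0.01350″ = 74.074 pc.
v_t = 4.740 μ d = 4.740 × 0.1458 × 74.074 = 51.192 km/s.
v = √(v_r² + v_t²) = √((-122.8)² + 51.192²) = √17700.5 = 133.04 km/s.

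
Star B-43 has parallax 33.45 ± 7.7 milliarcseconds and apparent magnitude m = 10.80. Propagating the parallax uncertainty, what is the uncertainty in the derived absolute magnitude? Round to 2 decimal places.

σ_M = 0.50 mag

M = m − 5 log₁₀ d + 5 = m + 5 log₁₀ p + 5, so ∂M/∂p = 5/(p ln 10).
σ_M = (5/ln 10) · (σ_p/p) = 2.1715 × 7.7/33.45 = 2.1715 × 0.23019 = 0.49986.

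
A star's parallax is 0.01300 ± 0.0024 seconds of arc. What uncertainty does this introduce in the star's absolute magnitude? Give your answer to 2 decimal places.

M = m − 5 log₁₀ d + 5 = m + 5 log₁₀ p + 5, so ∂M/∂p = 5/(p ln 10).
σ_M = (5/ln 10) · (σ_p/p) = 2.1715 × 0.0024/0.01300 = 2.1715 × 0.18462 = 0.4009.

σ_M = 0.40 mag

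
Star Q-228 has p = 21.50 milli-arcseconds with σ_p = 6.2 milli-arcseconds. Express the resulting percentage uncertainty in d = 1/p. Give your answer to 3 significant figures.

For d = 1/p, |σ_d/d| = |σ_p/p|.
σ_p/p = 6.2 / 21.50 = 0.28837 = 28.837%.

28.8%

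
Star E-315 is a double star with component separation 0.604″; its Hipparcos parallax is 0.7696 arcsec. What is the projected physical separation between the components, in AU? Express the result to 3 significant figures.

d = 1/p = 1/0.7696″ = 1.2994 pc.
At distance d (pc), an angle of θ arcsec spans θ·d AU: s = 0.604 × 1.2994 = 0.78484 AU.

0.785 AU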